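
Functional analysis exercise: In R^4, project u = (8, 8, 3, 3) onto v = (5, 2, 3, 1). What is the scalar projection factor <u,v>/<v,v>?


Computing <u,v> = 8*5 + 8*2 + 3*3 + 3*1 = 68
Computing <v,v> = 5^2 + 2^2 + 3^2 + 1^2 = 39
Projection coefficient = 68/39 = 1.7436

1.7436


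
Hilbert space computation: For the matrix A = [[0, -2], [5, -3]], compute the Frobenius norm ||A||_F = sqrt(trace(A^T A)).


||A||_F^2 = sum a_ij^2
= 0^2 + (-2)^2 + 5^2 + (-3)^2
= 0 + 4 + 25 + 9 = 38
||A||_F = sqrt(38) = 6.1644

6.1644


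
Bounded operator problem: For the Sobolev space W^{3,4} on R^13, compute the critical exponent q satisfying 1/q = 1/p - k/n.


Using the Sobolev embedding formula: 1/q = 1/p - k/n
1/q = 1/4 - 3/13 = 1/52
q = 1/(1/52) = 52

52.0000


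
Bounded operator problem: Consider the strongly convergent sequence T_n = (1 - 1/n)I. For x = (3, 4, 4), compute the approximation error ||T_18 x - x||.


T_18 x - x = (1 - 1/18)x - x = -x/18
||x|| = sqrt(41) = 6.4031
||T_18 x - x|| = ||x||/18 = 6.4031/18 = 0.3557

0.3557


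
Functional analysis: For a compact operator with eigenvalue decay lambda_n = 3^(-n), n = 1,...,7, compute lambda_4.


The eigenvalue formula gives lambda_4 = 1/3^4
= 1/81
= 0.0123

0.0123


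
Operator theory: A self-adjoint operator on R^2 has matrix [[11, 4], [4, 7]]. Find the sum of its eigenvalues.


For a self-adjoint (symmetric) matrix, the eigenvalues are real.
The sum of eigenvalues equals the trace of the matrix.
trace = 11 + 7 = 18

18


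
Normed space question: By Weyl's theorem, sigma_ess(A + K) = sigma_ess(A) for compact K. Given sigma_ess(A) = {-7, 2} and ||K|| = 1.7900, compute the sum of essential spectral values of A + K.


By Weyl's theorem, the essential spectrum is invariant under compact perturbations.
sigma_ess(A + K) = sigma_ess(A) = {-7, 2}
Sum = -7 + 2 = -5

-5


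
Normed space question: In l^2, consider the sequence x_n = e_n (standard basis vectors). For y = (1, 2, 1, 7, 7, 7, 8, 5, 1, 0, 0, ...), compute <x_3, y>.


x_3 = e_3 is the standard basis vector with 1 in position 3.
<x_3, y> = y_3 = 1
As n -> infinity, <x_n, y> -> 0, confirming weak convergence of (x_n) to 0.

1


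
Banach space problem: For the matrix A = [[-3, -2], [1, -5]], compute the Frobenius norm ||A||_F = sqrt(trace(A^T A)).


||A||_F^2 = sum a_ij^2
= (-3)^2 + (-2)^2 + 1^2 + (-5)^2
= 9 + 4 + 1 + 25 = 39
||A||_F = sqrt(39) = 6.2450

6.2450


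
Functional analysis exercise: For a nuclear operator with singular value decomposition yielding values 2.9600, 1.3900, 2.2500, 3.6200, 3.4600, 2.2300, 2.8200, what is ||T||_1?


The nuclear norm is the sum of all singular values.
||T||_1 = 2.9600 + 1.3900 + 2.2500 + 3.6200 + 3.4600 + 2.2300 + 2.8200
= 18.7300

18.7300


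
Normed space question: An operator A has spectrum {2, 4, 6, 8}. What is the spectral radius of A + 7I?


Spectrum of A + 7I = {9, 11, 13, 15}
Spectral radius = max |lambda| over the shifted spectrum
= max(9, 11, 13, 15) = 15

15


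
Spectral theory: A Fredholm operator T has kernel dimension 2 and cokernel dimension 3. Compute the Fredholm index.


The Fredholm index is defined as ind(T) = dim(ker T) - dim(coker T)
= 2 - 3
= -1

-1


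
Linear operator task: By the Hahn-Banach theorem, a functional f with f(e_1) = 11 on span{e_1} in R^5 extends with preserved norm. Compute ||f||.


The norm of f is given by ||f|| = sup_{||x||=1} |f(x)|.
On span{e_1}, ||e_1|| = 1, so ||f|| = |f(e_1)| / ||e_1||
= |11| / 1 = 11.0000

11.0000


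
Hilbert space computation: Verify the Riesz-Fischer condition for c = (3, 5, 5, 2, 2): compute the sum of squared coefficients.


sum |c_n|^2 = 3^2 + 5^2 + 5^2 + 2^2 + 2^2
= 9 + 25 + 25 + 4 + 4
= 67

67


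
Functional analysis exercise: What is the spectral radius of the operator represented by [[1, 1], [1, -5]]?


For a 2x2 matrix, eigenvalues satisfy lambda^2 - (trace)*lambda + det = 0
trace = 1 + -5 = -4
det = 1*-5 - 1*1 = -6
discriminant = (-4)^2 - 4*(-6) = 40
spectral radius = max |eigenvalue| = 5.1623

5.1623


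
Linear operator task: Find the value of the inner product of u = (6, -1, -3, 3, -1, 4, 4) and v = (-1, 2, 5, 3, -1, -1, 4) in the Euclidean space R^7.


Computing the standard inner product <u, v> = sum u_i * v_i
= 6*-1 + -1*2 + -3*5 + 3*3 + -1*-1 + 4*-1 + 4*4
= -6 + -2 + -15 + 9 + 1 + -4 + 16
= -1

-1


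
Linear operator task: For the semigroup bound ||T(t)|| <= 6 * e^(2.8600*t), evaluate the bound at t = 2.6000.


||T(2.6000)|| <= 6 * exp(2.8600 * 2.6000)
= 6 * exp(7.4360)
= 6 * 1695.9528
= 10175.7169

10175.7169


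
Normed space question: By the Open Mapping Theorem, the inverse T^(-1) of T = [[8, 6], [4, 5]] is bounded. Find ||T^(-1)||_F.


det(T) = 8*5 - 6*4 = 16
T^(-1) = (1/16) * [[5, -6], [-4, 8]] = [[0.3125, -0.3750], [-0.2500, 0.5000]]
||T^(-1)||_F^2 = 0.3125^2 + (-0.3750)^2 + (-0.2500)^2 + 0.5000^2 = 0.5508
||T^(-1)||_F = sqrt(0.5508) = 0.7421

0.7421


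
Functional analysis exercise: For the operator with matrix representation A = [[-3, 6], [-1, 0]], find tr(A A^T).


trace(A * A^T) = sum of squares of all entries
= (-3)^2 + 6^2 + (-1)^2 + 0^2
= 9 + 36 + 1 + 0
= 46

46


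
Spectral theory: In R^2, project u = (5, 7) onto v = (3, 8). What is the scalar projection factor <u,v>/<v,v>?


Computing <u,v> = 5*3 + 7*8 = 71
Computing <v,v> = 3^2 + 8^2 = 73
Projection coefficient = 71/73 = 0.9726

0.9726


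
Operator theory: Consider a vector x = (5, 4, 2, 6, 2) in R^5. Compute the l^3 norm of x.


The l^3 norm = (sum |x_i|^3)^(1/3)
Sum of 3th powers = 125 + 64 + 8 + 216 + 8 = 421
||x||_3 = (421)^(1/3) = 7.4948

7.4948


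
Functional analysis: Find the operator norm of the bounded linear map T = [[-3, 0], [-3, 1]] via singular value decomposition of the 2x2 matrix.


A^T A = [[18, -3], [-3, 1]]
trace(A^T A) = 19, det(A^T A) = 9
discriminant = 19^2 - 4*9 = 325
Largest eigenvalue of A^T A = (trace + sqrt(disc))/2 = 18.5139
||T|| = sqrt(18.5139) = 4.3028

4.3028


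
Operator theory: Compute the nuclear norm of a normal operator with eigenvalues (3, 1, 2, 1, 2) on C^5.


For a normal operator, singular values equal |eigenvalues|.
Trace norm = sum |lambda_i| = 3 + 1 + 2 + 1 + 2
= 9

9


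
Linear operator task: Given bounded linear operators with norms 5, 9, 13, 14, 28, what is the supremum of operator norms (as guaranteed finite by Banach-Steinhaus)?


By the Uniform Boundedness Principle, the supremum of norms is finite.
sup_k ||T_k|| = max(5, 9, 13, 14, 28) = 28

28


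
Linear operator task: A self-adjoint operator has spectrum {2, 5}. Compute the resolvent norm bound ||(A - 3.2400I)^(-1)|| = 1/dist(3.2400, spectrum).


dist(3.2400, {2, 5}) = min(|3.2400 - 2|, |3.2400 - 5|)
= min(1.2400, 1.7600) = 1.2400
Resolvent bound = 1/1.2400 = 0.8065

0.8065


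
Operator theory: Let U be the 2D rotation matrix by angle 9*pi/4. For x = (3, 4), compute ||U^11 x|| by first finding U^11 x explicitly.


U is a rotation by theta = 9*pi/4
U^11 = rotation by 11*theta = 99*pi/4 = 3*pi/4 (mod 2*pi)
cos(3*pi/4) = -0.7071, sin(3*pi/4) = 0.7071
U^11 x = (-0.7071 * 3 - 0.7071 * 4, 0.7071 * 3 + -0.7071 * 4)
= (-4.9497, -0.7071)
||U^11 x|| = sqrt((-4.9497)^2 + (-0.7071)^2) = sqrt(25.0000) = 5.0000

5.0000


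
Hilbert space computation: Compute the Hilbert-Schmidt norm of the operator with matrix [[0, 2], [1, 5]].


The Hilbert-Schmidt norm is sqrt(sum of squares of all entries).
Sum of squares = 0^2 + 2^2 + 1^2 + 5^2
= 0 + 4 + 1 + 25 = 30
||T||_HS = sqrt(30) = 5.4772

5.4772


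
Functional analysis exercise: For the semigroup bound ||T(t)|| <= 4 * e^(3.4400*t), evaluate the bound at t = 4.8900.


||T(4.8900)|| <= 4 * exp(3.4400 * 4.8900)
= 4 * exp(16.8216)
= 4 * 2.0208e+07
= 8.0833e+07

8.0833e+07


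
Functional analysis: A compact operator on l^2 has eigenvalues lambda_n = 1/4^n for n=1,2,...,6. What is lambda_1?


The eigenvalue formula gives lambda_1 = 1/4^1
= 1/4
= 0.2500

0.2500


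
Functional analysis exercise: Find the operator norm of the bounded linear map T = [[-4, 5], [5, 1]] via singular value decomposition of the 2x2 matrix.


A^T A = [[41, -15], [-15, 26]]
trace(A^T A) = 67, det(A^T A) = 841
discriminant = 67^2 - 4*841 = 1125
Largest eigenvalue of A^T A = (trace + sqrt(disc))/2 = 50.2705
||T|| = sqrt(50.2705) = 7.0902

7.0902


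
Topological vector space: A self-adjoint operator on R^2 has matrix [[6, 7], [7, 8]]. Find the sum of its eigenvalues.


For a self-adjoint (symmetric) matrix, the eigenvalues are real.
The sum of eigenvalues equals the trace of the matrix.
trace = 6 + 8 = 14

14


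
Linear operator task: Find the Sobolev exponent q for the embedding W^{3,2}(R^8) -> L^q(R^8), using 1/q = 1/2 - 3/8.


Using the Sobolev embedding formula: 1/q = 1/p - k/n
1/q = 1/2 - 3/8 = 1/8
q = 1/(1/8) = 8

8.0000


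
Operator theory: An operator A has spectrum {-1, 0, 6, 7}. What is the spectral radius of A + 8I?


Spectrum of A + 8I = {7, 8, 14, 15}
Spectral radius = max |lambda| over the shifted spectrum
= max(7, 8, 14, 15) = 15

15


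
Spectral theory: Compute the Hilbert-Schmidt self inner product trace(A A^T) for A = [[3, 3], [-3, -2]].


trace(A * A^T) = sum of squares of all entries
= 3^2 + 3^2 + (-3)^2 + (-2)^2
= 9 + 9 + 9 + 4
= 31

31


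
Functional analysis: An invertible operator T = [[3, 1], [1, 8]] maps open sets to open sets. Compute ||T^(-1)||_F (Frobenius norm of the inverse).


det(T) = 3*8 - 1*1 = 23
T^(-1) = (1/23) * [[8, -1], [-1, 3]] = [[0.3478, -0.0435], [-0.0435, 0.1304]]
||T^(-1)||_F^2 = 0.3478^2 + (-0.0435)^2 + (-0.0435)^2 + 0.1304^2 = 0.1418
||T^(-1)||_F = sqrt(0.1418) = 0.3765

0.3765


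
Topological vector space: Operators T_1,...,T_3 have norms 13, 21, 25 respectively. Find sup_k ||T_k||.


By the Uniform Boundedness Principle, the supremum of norms is finite.
sup_k ||T_k|| = max(13, 21, 25) = 25

25


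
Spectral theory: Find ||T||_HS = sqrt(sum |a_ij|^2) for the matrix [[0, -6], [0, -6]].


The Hilbert-Schmidt norm is sqrt(sum of squares of all entries).
Sum of squares = 0^2 + (-6)^2 + 0^2 + (-6)^2
= 0 + 36 + 0 + 36 = 72
||T||_HS = sqrt(72) = 8.4853

8.4853


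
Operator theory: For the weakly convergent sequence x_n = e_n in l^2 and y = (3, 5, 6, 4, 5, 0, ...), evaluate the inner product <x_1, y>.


x_1 = e_1 is the standard basis vector with 1 in position 1.
<x_1, y> = y_1 = 3
As n -> infinity, <x_n, y> -> 0, confirming weak convergence of (x_n) to 0.

3


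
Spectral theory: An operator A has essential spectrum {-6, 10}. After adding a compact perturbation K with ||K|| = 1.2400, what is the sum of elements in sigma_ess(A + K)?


By Weyl's theorem, the essential spectrum is invariant under compact perturbations.
sigma_ess(A + K) = sigma_ess(A) = {-6, 10}
Sum = -6 + 10 = 4

4


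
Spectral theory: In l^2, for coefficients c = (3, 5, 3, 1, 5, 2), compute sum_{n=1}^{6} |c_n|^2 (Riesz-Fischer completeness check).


sum |c_n|^2 = 3^2 + 5^2 + 3^2 + 1^2 + 5^2 + 2^2
= 9 + 25 + 9 + 1 + 25 + 4
= 73

73


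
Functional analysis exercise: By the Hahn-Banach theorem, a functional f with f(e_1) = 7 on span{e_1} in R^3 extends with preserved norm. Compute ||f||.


The norm of f is given by ||f|| = sup_{||x||=1} |f(x)|.
On span{e_1}, ||e_1|| = 1, so ||f|| = |f(e_1)| / ||e_1||
= |7| / 1 = 7.0000

7.0000


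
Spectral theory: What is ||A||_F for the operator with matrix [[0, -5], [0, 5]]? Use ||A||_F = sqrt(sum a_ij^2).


||A||_F^2 = sum a_ij^2
= 0^2 + (-5)^2 + 0^2 + 5^2
= 0 + 25 + 0 + 25 = 50
||A||_F = sqrt(50) = 7.0711

7.0711


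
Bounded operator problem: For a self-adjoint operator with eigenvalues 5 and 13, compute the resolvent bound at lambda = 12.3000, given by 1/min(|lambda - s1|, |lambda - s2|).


dist(12.3000, {5, 13}) = min(|12.3000 - 5|, |12.3000 - 13|)
= min(7.3000, 0.7000) = 0.7000
Resolvent bound = 1/0.7000 = 1.4286

1.4286


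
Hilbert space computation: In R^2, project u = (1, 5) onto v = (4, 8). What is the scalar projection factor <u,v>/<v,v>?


Computing <u,v> = 1*4 + 5*8 = 44
Computing <v,v> = 4^2 + 8^2 = 80
Projection coefficient = 44/80 = 0.5500

0.5500


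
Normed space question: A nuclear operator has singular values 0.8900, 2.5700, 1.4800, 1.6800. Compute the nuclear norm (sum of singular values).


The nuclear norm is the sum of all singular values.
||T||_1 = 0.8900 + 2.5700 + 1.4800 + 1.6800
= 6.6200

6.6200


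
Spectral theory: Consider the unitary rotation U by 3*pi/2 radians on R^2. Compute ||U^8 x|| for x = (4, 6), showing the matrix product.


U is a rotation by theta = 3*pi/2
U^8 = rotation by 8*theta = 24*pi/2 = 0*pi/2 (mod 2*pi)
cos(0*pi/2) = 1.0000, sin(0*pi/2) = 0.0000
U^8 x = (1.0000 * 4 - 0.0000 * 6, 0.0000 * 4 + 1.0000 * 6)
= (4.0000, 6.0000)
||U^8 x|| = sqrt(4.0000^2 + 6.0000^2) = sqrt(52.0000) = 7.2111

7.2111


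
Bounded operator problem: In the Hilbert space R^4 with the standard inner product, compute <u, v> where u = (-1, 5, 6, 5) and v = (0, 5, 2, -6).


Computing the standard inner product <u, v> = sum u_i * v_i
= -1*0 + 5*5 + 6*2 + 5*-6
= 0 + 25 + 12 + -30
= 7

7


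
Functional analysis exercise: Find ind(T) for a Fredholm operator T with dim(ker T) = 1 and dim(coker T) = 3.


The Fredholm index is defined as ind(T) = dim(ker T) - dim(coker T)
= 1 - 3
= -2

-2


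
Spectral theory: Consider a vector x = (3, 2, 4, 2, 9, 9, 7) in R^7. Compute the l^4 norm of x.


The l^4 norm = (sum |x_i|^4)^(1/4)
Sum of 4th powers = 81 + 16 + 256 + 16 + 6561 + 6561 + 2401 = 15892
||x||_4 = (15892)^(1/4) = 11.2278

11.2278


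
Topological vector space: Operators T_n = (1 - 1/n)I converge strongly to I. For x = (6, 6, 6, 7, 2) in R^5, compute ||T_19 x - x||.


T_19 x - x = (1 - 1/19)x - x = -x/19
||x|| = sqrt(161) = 12.6886
||T_19 x - x|| = ||x||/19 = 12.6886/19 = 0.6678

0.6678


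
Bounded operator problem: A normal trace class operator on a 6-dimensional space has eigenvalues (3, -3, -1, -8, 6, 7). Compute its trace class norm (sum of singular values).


For a normal operator, singular values equal |eigenvalues|.
Trace norm = sum |lambda_i| = 3 + 3 + 1 + 8 + 6 + 7
= 28

28


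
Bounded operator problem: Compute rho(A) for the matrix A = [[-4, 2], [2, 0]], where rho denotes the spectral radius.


For a 2x2 matrix, eigenvalues satisfy lambda^2 - (trace)*lambda + det = 0
trace = -4 + 0 = -4
det = -4*0 - 2*2 = -4
discriminant = (-4)^2 - 4*(-4) = 32
spectral radius = max |eigenvalue| = 4.8284

4.8284


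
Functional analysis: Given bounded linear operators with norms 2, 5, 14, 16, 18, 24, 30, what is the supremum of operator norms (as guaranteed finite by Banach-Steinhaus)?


By the Uniform Boundedness Principle, the supremum of norms is finite.
sup_k ||T_k|| = max(2, 5, 14, 16, 18, 24, 30) = 30

30


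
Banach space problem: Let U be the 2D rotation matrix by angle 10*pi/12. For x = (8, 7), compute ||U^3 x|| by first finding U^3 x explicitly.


U is a rotation by theta = 10*pi/12
U^3 = rotation by 3*theta = 30*pi/12 = 6*pi/12 (mod 2*pi)
cos(6*pi/12) = 0.0000, sin(6*pi/12) = 1.0000
U^3 x = (0.0000 * 8 - 1.0000 * 7, 1.0000 * 8 + 0.0000 * 7)
= (-7.0000, 8.0000)
||U^3 x|| = sqrt((-7.0000)^2 + 8.0000^2) = sqrt(113.0000) = 10.6301

10.6301


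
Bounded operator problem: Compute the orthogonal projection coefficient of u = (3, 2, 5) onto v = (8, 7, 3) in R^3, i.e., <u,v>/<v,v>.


Computing <u,v> = 3*8 + 2*7 + 5*3 = 53
Computing <v,v> = 8^2 + 7^2 + 3^2 = 122
Projection coefficient = 53/122 = 0.4344

0.4344


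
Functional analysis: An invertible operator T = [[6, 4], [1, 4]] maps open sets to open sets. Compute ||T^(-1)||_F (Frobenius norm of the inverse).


det(T) = 6*4 - 4*1 = 20
T^(-1) = (1/20) * [[4, -4], [-1, 6]] = [[0.2000, -0.2000], [-0.0500, 0.3000]]
||T^(-1)||_F^2 = 0.2000^2 + (-0.2000)^2 + (-0.0500)^2 + 0.3000^2 = 0.1725
||T^(-1)||_F = sqrt(0.1725) = 0.4153

0.4153


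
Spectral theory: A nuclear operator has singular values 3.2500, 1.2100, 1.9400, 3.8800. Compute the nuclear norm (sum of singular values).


The nuclear norm is the sum of all singular values.
||T||_1 = 3.2500 + 1.2100 + 1.9400 + 3.8800
= 10.2800

10.2800


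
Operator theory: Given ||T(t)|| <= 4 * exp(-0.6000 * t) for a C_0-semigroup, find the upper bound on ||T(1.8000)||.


||T(1.8000)|| <= 4 * exp(-0.6000 * 1.8000)
= 4 * exp(-1.0800)
= 4 * 0.3396
= 1.3584

1.3584


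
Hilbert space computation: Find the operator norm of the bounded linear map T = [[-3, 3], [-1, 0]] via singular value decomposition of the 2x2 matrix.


A^T A = [[10, -9], [-9, 9]]
trace(A^T A) = 19, det(A^T A) = 9
discriminant = 19^2 - 4*9 = 325
Largest eigenvalue of A^T A = (trace + sqrt(disc))/2 = 18.5139
||T|| = sqrt(18.5139) = 4.3028

4.3028


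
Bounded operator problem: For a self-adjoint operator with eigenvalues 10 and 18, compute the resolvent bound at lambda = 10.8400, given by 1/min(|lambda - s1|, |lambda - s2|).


dist(10.8400, {10, 18}) = min(|10.8400 - 10|, |10.8400 - 18|)
= min(0.8400, 7.1600) = 0.8400
Resolvent bound = 1/0.8400 = 1.1905

1.1905


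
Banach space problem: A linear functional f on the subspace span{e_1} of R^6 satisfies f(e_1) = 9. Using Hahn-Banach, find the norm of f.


The norm of f is given by ||f|| = sup_{||x||=1} |f(x)|.
On span{e_1}, ||e_1|| = 1, so ||f|| = |f(e_1)| / ||e_1||
= |9| / 1 = 9.0000

9.0000


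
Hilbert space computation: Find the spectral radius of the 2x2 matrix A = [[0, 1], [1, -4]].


For a 2x2 matrix, eigenvalues satisfy lambda^2 - (trace)*lambda + det = 0
trace = 0 + -4 = -4
det = 0*-4 - 1*1 = -1
discriminant = (-4)^2 - 4*(-1) = 20
spectral radius = max |eigenvalue| = 4.2361

4.2361


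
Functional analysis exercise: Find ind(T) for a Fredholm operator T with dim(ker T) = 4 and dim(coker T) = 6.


The Fredholm index is defined as ind(T) = dim(ker T) - dim(coker T)
= 4 - 6
= -2

-2


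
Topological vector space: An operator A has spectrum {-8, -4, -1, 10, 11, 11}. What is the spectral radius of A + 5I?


Spectrum of A + 5I = {-3, 1, 4, 15, 16, 16}
Spectral radius = max |lambda| over the shifted spectrum
= max(3, 1, 4, 15, 16, 16) = 16

16


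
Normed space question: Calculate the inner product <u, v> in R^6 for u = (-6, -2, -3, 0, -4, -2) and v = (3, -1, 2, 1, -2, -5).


Computing the standard inner product <u, v> = sum u_i * v_i
= -6*3 + -2*-1 + -3*2 + 0*1 + -4*-2 + -2*-5
= -18 + 2 + -6 + 0 + 8 + 10
= -4

-4


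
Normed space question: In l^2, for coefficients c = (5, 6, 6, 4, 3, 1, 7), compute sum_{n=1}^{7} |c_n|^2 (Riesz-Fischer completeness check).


sum |c_n|^2 = 5^2 + 6^2 + 6^2 + 4^2 + 3^2 + 1^2 + 7^2
= 25 + 36 + 36 + 16 + 9 + 1 + 49
= 172

172


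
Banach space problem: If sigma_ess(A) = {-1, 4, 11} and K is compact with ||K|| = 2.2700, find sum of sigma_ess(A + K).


By Weyl's theorem, the essential spectrum is invariant under compact perturbations.
sigma_ess(A + K) = sigma_ess(A) = {-1, 4, 11}
Sum = -1 + 4 + 11 = 14

14


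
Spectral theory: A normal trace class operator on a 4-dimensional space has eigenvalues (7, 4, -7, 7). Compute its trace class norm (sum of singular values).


For a normal operator, singular values equal |eigenvalues|.
Trace norm = sum |lambda_i| = 7 + 4 + 7 + 7
= 25

25


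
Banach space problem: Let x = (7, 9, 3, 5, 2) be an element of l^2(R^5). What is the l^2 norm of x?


The l^2 norm = (sum |x_i|^2)^(1/2)
Sum of 2th powers = 49 + 81 + 9 + 25 + 4 = 168
||x||_2 = (168)^(1/2) = 12.9615

12.9615


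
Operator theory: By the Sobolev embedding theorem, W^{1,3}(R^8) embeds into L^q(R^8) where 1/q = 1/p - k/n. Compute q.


Using the Sobolev embedding formula: 1/q = 1/p - k/n
1/q = 1/3 - 1/8 = 5/24
q = 1/(5/24) = 24/5 = 4.8000

4.8000


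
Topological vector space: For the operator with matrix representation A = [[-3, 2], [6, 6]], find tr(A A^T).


trace(A * A^T) = sum of squares of all entries
= (-3)^2 + 2^2 + 6^2 + 6^2
= 9 + 4 + 36 + 36
= 85

85


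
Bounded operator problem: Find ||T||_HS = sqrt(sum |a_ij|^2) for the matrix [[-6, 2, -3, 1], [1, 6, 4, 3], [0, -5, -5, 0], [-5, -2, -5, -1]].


The Hilbert-Schmidt norm is sqrt(sum of squares of all entries).
Sum of squares = (-6)^2 + 2^2 + (-3)^2 + 1^2 + 1^2 + 6^2 + 4^2 + 3^2 + 0^2 + (-5)^2 + (-5)^2 + 0^2 + (-5)^2 + (-2)^2 + (-5)^2 + (-1)^2
= 36 + 4 + 9 + 1 + 1 + 36 + 16 + 9 + 0 + 25 + 25 + 0 + 25 + 4 + 25 + 1 = 217
||T||_HS = sqrt(217) = 14.7309

14.7309


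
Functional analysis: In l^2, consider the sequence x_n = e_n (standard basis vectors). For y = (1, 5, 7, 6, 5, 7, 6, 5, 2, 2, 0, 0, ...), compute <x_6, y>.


x_6 = e_6 is the standard basis vector with 1 in position 6.
<x_6, y> = y_6 = 7
As n -> infinity, <x_n, y> -> 0, confirming weak convergence of (x_n) to 0.

7


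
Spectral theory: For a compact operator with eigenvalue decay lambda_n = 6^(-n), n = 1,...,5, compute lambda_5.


The eigenvalue formula gives lambda_5 = 1/6^5
= 1/7776
= 1.2860e-04

1.2860e-04


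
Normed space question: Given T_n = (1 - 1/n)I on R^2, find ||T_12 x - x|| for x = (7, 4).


T_12 x - x = (1 - 1/12)x - x = -x/12
||x|| = sqrt(65) = 8.0623
||T_12 x - x|| = ||x||/12 = 8.0623/12 = 0.6719

0.6719


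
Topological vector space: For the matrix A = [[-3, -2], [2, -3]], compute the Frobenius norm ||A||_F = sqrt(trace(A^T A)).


||A||_F^2 = sum a_ij^2
= (-3)^2 + (-2)^2 + 2^2 + (-3)^2
= 9 + 4 + 4 + 9 = 26
||A||_F = sqrt(26) = 5.0990

5.0990


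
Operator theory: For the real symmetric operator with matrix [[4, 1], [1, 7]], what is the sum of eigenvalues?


For a self-adjoint (symmetric) matrix, the eigenvalues are real.
The sum of eigenvalues equals the trace of the matrix.
trace = 4 + 7 = 11

11


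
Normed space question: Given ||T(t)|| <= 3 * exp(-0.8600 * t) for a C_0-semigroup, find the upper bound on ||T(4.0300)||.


||T(4.0300)|| <= 3 * exp(-0.8600 * 4.0300)
= 3 * exp(-3.4658)
= 3 * 0.0312
= 0.0937

0.0937


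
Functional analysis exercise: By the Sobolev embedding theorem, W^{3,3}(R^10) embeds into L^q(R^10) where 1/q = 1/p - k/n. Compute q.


Using the Sobolev embedding formula: 1/q = 1/p - k/n
1/q = 1/3 - 3/10 = 1/30
q = 1/(1/30) = 30

30.0000


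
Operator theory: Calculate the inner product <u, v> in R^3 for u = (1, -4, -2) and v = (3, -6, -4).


Computing the standard inner product <u, v> = sum u_i * v_i
= 1*3 + -4*-6 + -2*-4
= 3 + 24 + 8
= 35

35


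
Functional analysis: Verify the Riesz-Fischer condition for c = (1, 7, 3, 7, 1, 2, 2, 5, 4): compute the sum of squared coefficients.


sum |c_n|^2 = 1^2 + 7^2 + 3^2 + 7^2 + 1^2 + 2^2 + 2^2 + 5^2 + 4^2
= 1 + 49 + 9 + 49 + 1 + 4 + 4 + 25 + 16
= 158

158


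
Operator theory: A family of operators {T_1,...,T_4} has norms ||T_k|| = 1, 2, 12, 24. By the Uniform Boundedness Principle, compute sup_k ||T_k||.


By the Uniform Boundedness Principle, the supremum of norms is finite.
sup_k ||T_k|| = max(1, 2, 12, 24) = 24

24


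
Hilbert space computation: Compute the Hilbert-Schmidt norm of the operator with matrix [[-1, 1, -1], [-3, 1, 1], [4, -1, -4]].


The Hilbert-Schmidt norm is sqrt(sum of squares of all entries).
Sum of squares = (-1)^2 + 1^2 + (-1)^2 + (-3)^2 + 1^2 + 1^2 + 4^2 + (-1)^2 + (-4)^2
= 1 + 1 + 1 + 9 + 1 + 1 + 16 + 1 + 16 = 47
||T||_HS = sqrt(47) = 6.8557

6.8557


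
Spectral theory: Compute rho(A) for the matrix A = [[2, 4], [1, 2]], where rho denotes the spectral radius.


For a 2x2 matrix, eigenvalues satisfy lambda^2 - (trace)*lambda + det = 0
trace = 2 + 2 = 4
det = 2*2 - 4*1 = 0
discriminant = 4^2 - 4*(0) = 16
spectral radius = max |eigenvalue| = 4.0000

4.0000


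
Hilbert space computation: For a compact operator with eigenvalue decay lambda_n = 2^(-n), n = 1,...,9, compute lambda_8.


The eigenvalue formula gives lambda_8 = 1/2^8
= 1/256
= 0.0039

0.0039


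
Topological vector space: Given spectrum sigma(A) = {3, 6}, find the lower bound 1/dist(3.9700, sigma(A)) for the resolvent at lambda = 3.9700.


dist(3.9700, {3, 6}) = min(|3.9700 - 3|, |3.9700 - 6|)
= min(0.9700, 2.0300) = 0.9700
Resolvent bound = 1/0.9700 = 1.0309

1.0309


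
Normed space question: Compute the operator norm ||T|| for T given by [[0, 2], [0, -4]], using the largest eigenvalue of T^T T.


A^T A = [[0, 0], [0, 20]]
trace(A^T A) = 20, det(A^T A) = 0
discriminant = 20^2 - 4*0 = 400
Largest eigenvalue of A^T A = (trace + sqrt(disc))/2 = 20.0000
||T|| = sqrt(20.0000) = 4.4721

4.4721


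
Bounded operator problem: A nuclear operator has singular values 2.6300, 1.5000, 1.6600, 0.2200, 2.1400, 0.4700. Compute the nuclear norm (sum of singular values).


The nuclear norm is the sum of all singular values.
||T||_1 = 2.6300 + 1.5000 + 1.6600 + 0.2200 + 2.1400 + 0.4700
= 8.6200

8.6200


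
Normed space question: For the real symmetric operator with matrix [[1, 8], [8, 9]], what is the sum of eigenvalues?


For a self-adjoint (symmetric) matrix, the eigenvalues are real.
The sum of eigenvalues equals the trace of the matrix.
trace = 1 + 9 = 10

10


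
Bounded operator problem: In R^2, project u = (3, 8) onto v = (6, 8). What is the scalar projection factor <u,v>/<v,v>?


Computing <u,v> = 3*6 + 8*8 = 82
Computing <v,v> = 6^2 + 8^2 = 100
Projection coefficient = 82/100 = 0.8200

0.8200


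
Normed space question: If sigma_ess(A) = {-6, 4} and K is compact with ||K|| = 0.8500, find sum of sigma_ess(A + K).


By Weyl's theorem, the essential spectrum is invariant under compact perturbations.
sigma_ess(A + K) = sigma_ess(A) = {-6, 4}
Sum = -6 + 4 = -2

-2


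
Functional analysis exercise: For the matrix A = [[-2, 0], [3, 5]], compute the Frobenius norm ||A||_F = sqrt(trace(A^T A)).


||A||_F^2 = sum a_ij^2
= (-2)^2 + 0^2 + 3^2 + 5^2
= 4 + 0 + 9 + 25 = 38
||A||_F = sqrt(38) = 6.1644

6.1644


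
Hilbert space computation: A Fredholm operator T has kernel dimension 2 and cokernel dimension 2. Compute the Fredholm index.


The Fredholm index is defined as ind(T) = dim(ker T) - dim(coker T)
= 2 - 2
= 0

0


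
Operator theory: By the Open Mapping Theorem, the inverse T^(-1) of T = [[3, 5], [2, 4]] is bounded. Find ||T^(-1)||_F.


det(T) = 3*4 - 5*2 = 2
T^(-1) = (1/2) * [[4, -5], [-2, 3]] = [[2.0000, -2.5000], [-1.0000, 1.5000]]
||T^(-1)||_F^2 = 2.0000^2 + (-2.5000)^2 + (-1.0000)^2 + 1.5000^2 = 13.5000
||T^(-1)||_F = sqrt(13.5000) = 3.6742

3.6742


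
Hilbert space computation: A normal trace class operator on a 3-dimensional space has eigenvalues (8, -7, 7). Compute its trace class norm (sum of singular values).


For a normal operator, singular values equal |eigenvalues|.
Trace norm = sum |lambda_i| = 8 + 7 + 7
= 22

22


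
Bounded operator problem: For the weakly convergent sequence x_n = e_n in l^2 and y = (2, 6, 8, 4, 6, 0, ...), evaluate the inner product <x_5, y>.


x_5 = e_5 is the standard basis vector with 1 in position 5.
<x_5, y> = y_5 = 6
As n -> infinity, <x_n, y> -> 0, confirming weak convergence of (x_n) to 0.

6


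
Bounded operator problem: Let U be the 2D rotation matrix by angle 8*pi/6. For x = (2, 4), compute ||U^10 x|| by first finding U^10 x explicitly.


U is a rotation by theta = 8*pi/6
U^10 = rotation by 10*theta = 80*pi/6 = 8*pi/6 (mod 2*pi)
cos(8*pi/6) = -0.5000, sin(8*pi/6) = -0.8660
U^10 x = (-0.5000 * 2 - -0.8660 * 4, -0.8660 * 2 + -0.5000 * 4)
= (2.4641, -3.7321)
||U^10 x|| = sqrt(2.4641^2 + (-3.7321)^2) = sqrt(20.0000) = 4.4721

4.4721


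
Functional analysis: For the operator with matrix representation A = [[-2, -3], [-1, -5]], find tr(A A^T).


trace(A * A^T) = sum of squares of all entries
= (-2)^2 + (-3)^2 + (-1)^2 + (-5)^2
= 4 + 9 + 1 + 25
= 39

39


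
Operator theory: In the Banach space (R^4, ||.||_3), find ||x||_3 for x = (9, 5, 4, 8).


The l^3 norm = (sum |x_i|^3)^(1/3)
Sum of 3th powers = 729 + 125 + 64 + 512 = 1430
||x||_3 = (1430)^(1/3) = 11.2662

11.2662


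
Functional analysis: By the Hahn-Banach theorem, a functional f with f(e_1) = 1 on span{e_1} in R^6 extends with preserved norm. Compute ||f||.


The norm of f is given by ||f|| = sup_{||x||=1} |f(x)|.
On span{e_1}, ||e_1|| = 1, so ||f|| = |f(e_1)| / ||e_1||
= |1| / 1 = 1.0000

1.0000


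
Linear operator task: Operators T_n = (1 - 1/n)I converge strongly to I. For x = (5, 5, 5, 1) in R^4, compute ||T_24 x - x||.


T_24 x - x = (1 - 1/24)x - x = -x/24
||x|| = sqrt(76) = 8.7178
||T_24 x - x|| = ||x||/24 = 8.7178/24 = 0.3632

0.3632


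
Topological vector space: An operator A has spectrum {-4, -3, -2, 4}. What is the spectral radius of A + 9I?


Spectrum of A + 9I = {5, 6, 7, 13}
Spectral radius = max |lambda| over the shifted spectrum
= max(5, 6, 7, 13) = 13

13


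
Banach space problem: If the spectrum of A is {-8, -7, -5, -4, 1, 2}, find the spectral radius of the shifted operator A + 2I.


Spectrum of A + 2I = {-6, -5, -3, -2, 3, 4}
Spectral radius = max |lambda| over the shifted spectrum
= max(6, 5, 3, 2, 3, 4) = 6

6


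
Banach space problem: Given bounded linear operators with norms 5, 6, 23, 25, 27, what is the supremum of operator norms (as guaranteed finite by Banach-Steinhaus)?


By the Uniform Boundedness Principle, the supremum of norms is finite.
sup_k ||T_k|| = max(5, 6, 23, 25, 27) = 27

27


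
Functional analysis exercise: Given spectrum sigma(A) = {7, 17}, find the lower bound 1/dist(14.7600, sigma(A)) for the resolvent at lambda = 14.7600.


dist(14.7600, {7, 17}) = min(|14.7600 - 7|, |14.7600 - 17|)
= min(7.7600, 2.2400) = 2.2400
Resolvent bound = 1/2.2400 = 0.4464

0.4464


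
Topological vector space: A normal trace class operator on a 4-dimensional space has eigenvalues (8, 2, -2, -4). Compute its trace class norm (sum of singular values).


For a normal operator, singular values equal |eigenvalues|.
Trace norm = sum |lambda_i| = 8 + 2 + 2 + 4
= 16

16


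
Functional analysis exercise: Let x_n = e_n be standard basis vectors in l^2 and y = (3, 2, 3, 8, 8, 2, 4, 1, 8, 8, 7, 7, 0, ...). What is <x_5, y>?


x_5 = e_5 is the standard basis vector with 1 in position 5.
<x_5, y> = y_5 = 8
As n -> infinity, <x_n, y> -> 0, confirming weak convergence of (x_n) to 0.

8


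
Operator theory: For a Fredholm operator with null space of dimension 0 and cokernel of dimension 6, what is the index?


The Fredholm index is defined as ind(T) = dim(ker T) - dim(coker T)
= 0 - 6
= -6

-6


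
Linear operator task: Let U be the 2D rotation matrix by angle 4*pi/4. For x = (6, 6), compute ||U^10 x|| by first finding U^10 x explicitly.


U is a rotation by theta = 4*pi/4
U^10 = rotation by 10*theta = 40*pi/4 = 0*pi/4 (mod 2*pi)
cos(0*pi/4) = 1.0000, sin(0*pi/4) = 0.0000
U^10 x = (1.0000 * 6 - 0.0000 * 6, 0.0000 * 6 + 1.0000 * 6)
= (6.0000, 6.0000)
||U^10 x|| = sqrt(6.0000^2 + 6.0000^2) = sqrt(72.0000) = 8.4853

8.4853


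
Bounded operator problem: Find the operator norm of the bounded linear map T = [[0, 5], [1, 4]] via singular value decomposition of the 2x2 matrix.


A^T A = [[1, 4], [4, 41]]
trace(A^T A) = 42, det(A^T A) = 25
discriminant = 42^2 - 4*25 = 1664
Largest eigenvalue of A^T A = (trace + sqrt(disc))/2 = 41.3961
||T|| = sqrt(41.3961) = 6.4340

6.4340


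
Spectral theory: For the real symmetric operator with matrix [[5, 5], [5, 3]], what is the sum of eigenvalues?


For a self-adjoint (symmetric) matrix, the eigenvalues are real.
The sum of eigenvalues equals the trace of the matrix.
trace = 5 + 3 = 8

8


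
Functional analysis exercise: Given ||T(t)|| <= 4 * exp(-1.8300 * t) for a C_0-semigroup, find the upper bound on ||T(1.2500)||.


||T(1.2500)|| <= 4 * exp(-1.8300 * 1.2500)
= 4 * exp(-2.2875)
= 4 * 0.1015
= 0.4061

0.4061


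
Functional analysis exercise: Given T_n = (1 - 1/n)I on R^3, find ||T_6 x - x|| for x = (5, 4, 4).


T_6 x - x = (1 - 1/6)x - x = -x/6
||x|| = sqrt(57) = 7.5498
||T_6 x - x|| = ||x||/6 = 7.5498/6 = 1.2583

1.2583


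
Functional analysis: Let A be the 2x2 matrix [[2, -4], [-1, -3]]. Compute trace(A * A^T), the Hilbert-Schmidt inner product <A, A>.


trace(A * A^T) = sum of squares of all entries
= 2^2 + (-4)^2 + (-1)^2 + (-3)^2
= 4 + 16 + 1 + 9
= 30

30


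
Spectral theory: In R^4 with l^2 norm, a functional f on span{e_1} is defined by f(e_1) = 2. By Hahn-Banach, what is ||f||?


The norm of f is given by ||f|| = sup_{||x||=1} |f(x)|.
On span{e_1}, ||e_1|| = 1, so ||f|| = |f(e_1)| / ||e_1||
= |2| / 1 = 2.0000

2.0000


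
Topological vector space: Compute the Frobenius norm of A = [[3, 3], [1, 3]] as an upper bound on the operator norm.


||A||_F^2 = sum a_ij^2
= 3^2 + 3^2 + 1^2 + 3^2
= 9 + 9 + 1 + 9 = 28
||A||_F = sqrt(28) = 5.2915

5.2915


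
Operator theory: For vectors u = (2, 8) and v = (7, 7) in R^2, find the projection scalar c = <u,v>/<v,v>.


Computing <u,v> = 2*7 + 8*7 = 70
Computing <v,v> = 7^2 + 7^2 = 98
Projection coefficient = 70/98 = 0.7143

0.7143


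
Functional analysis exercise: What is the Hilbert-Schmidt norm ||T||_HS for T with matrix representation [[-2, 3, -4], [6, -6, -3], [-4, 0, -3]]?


The Hilbert-Schmidt norm is sqrt(sum of squares of all entries).
Sum of squares = (-2)^2 + 3^2 + (-4)^2 + 6^2 + (-6)^2 + (-3)^2 + (-4)^2 + 0^2 + (-3)^2
= 4 + 9 + 16 + 36 + 36 + 9 + 16 + 0 + 9 = 135
||T||_HS = sqrt(135) = 11.6190

11.6190


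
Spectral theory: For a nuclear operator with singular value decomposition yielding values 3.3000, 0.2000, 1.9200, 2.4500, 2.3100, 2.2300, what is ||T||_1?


The nuclear norm is the sum of all singular values.
||T||_1 = 3.3000 + 0.2000 + 1.9200 + 2.4500 + 2.3100 + 2.2300
= 12.4100

12.4100


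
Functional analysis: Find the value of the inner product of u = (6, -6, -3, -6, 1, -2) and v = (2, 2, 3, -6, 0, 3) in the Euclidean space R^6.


Computing the standard inner product <u, v> = sum u_i * v_i
= 6*2 + -6*2 + -3*3 + -6*-6 + 1*0 + -2*3
= 12 + -12 + -9 + 36 + 0 + -6
= 21

21


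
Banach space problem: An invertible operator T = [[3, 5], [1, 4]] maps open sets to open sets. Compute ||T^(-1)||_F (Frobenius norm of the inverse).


det(T) = 3*4 - 5*1 = 7
T^(-1) = (1/7) * [[4, -5], [-1, 3]] = [[0.5714, -0.7143], [-0.1429, 0.4286]]
||T^(-1)||_F^2 = 0.5714^2 + (-0.7143)^2 + (-0.1429)^2 + 0.4286^2 = 1.0408
||T^(-1)||_F = sqrt(1.0408) = 1.0202

1.0202


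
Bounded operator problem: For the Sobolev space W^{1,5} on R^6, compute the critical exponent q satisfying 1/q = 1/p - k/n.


Using the Sobolev embedding formula: 1/q = 1/p - k/n
1/q = 1/5 - 1/6 = 1/30
q = 1/(1/30) = 30

30.0000


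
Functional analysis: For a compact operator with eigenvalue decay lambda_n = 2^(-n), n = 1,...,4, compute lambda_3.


The eigenvalue formula gives lambda_3 = 1/2^3
= 1/8
= 0.1250

0.1250


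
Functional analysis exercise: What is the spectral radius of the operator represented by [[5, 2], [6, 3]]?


For a 2x2 matrix, eigenvalues satisfy lambda^2 - (trace)*lambda + det = 0
trace = 5 + 3 = 8
det = 5*3 - 2*6 = 3
discriminant = 8^2 - 4*(3) = 52
spectral radius = max |eigenvalue| = 7.6056

7.6056


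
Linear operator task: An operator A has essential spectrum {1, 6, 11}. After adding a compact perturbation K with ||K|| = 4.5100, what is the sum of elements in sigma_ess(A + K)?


By Weyl's theorem, the essential spectrum is invariant under compact perturbations.
sigma_ess(A + K) = sigma_ess(A) = {1, 6, 11}
Sum = 1 + 6 + 11 = 18

18


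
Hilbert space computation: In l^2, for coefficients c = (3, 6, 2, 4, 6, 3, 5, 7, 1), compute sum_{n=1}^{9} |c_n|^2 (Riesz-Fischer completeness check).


sum |c_n|^2 = 3^2 + 6^2 + 2^2 + 4^2 + 6^2 + 3^2 + 5^2 + 7^2 + 1^2
= 9 + 36 + 4 + 16 + 36 + 9 + 25 + 49 + 1
= 185

185


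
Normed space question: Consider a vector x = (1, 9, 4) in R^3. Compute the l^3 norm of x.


The l^3 norm = (sum |x_i|^3)^(1/3)
Sum of 3th powers = 1 + 729 + 64 = 794
||x||_3 = (794)^(1/3) = 9.2599

9.2599


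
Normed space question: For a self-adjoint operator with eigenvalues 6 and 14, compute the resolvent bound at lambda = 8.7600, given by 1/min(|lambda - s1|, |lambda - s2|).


dist(8.7600, {6, 14}) = min(|8.7600 - 6|, |8.7600 - 14|)
= min(2.7600, 5.2400) = 2.7600
Resolvent bound = 1/2.7600 = 0.3623

0.3623


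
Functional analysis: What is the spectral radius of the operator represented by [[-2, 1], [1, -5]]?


For a 2x2 matrix, eigenvalues satisfy lambda^2 - (trace)*lambda + det = 0
trace = -2 + -5 = -7
det = -2*-5 - 1*1 = 9
discriminant = (-7)^2 - 4*(9) = 13
spectral radius = max |eigenvalue| = 5.3028

5.3028


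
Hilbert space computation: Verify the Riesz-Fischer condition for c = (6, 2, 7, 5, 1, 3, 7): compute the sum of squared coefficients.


sum |c_n|^2 = 6^2 + 2^2 + 7^2 + 5^2 + 1^2 + 3^2 + 7^2
= 36 + 4 + 49 + 25 + 1 + 9 + 49
= 173

173


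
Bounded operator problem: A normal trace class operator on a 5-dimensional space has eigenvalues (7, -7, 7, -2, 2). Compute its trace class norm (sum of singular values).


For a normal operator, singular values equal |eigenvalues|.
Trace norm = sum |lambda_i| = 7 + 7 + 7 + 2 + 2
= 25

25


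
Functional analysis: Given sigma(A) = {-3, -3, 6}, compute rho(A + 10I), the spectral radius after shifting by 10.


Spectrum of A + 10I = {7, 7, 16}
Spectral radius = max |lambda| over the shifted spectrum
= max(7, 7, 16) = 16

16


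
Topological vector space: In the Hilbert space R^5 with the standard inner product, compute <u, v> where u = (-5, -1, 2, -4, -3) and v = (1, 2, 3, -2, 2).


Computing the standard inner product <u, v> = sum u_i * v_i
= -5*1 + -1*2 + 2*3 + -4*-2 + -3*2
= -5 + -2 + 6 + 8 + -6
= 1

1


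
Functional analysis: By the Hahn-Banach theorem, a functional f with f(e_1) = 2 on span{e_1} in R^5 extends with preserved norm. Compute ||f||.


The norm of f is given by ||f|| = sup_{||x||=1} |f(x)|.
On span{e_1}, ||e_1|| = 1, so ||f|| = |f(e_1)| / ||e_1||
= |2| / 1 = 2.0000

2.0000


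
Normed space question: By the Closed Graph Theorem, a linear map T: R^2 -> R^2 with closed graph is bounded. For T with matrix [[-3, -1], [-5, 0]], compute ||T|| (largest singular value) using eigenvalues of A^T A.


A^T A = [[34, 3], [3, 1]]
trace(A^T A) = 35, det(A^T A) = 25
discriminant = 35^2 - 4*25 = 1125
Largest eigenvalue of A^T A = (trace + sqrt(disc))/2 = 34.2705
||T|| = sqrt(34.2705) = 5.8541

5.8541


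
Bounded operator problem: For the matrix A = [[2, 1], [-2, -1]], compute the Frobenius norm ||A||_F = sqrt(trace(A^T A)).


||A||_F^2 = sum a_ij^2
= 2^2 + 1^2 + (-2)^2 + (-1)^2
= 4 + 1 + 4 + 1 = 10
||A||_F = sqrt(10) = 3.1623

3.1623


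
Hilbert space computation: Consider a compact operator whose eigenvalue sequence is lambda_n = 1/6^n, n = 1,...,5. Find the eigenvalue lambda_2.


The eigenvalue formula gives lambda_2 = 1/6^2
= 1/36
= 0.0278

0.0278


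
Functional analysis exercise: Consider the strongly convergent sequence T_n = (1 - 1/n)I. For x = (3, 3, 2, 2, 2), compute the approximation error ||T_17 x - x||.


T_17 x - x = (1 - 1/17)x - x = -x/17
||x|| = sqrt(30) = 5.4772
||T_17 x - x|| = ||x||/17 = 5.4772/17 = 0.3222

0.3222


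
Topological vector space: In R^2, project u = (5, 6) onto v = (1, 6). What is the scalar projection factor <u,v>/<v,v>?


Computing <u,v> = 5*1 + 6*6 = 41
Computing <v,v> = 1^2 + 6^2 = 37
Projection coefficient = 41/37 = 1.1081

1.1081


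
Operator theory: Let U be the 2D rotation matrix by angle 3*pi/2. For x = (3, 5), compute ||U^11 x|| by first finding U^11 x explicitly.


U is a rotation by theta = 3*pi/2
U^11 = rotation by 11*theta = 33*pi/2 = 1*pi/2 (mod 2*pi)
cos(1*pi/2) = 0.0000, sin(1*pi/2) = 1.0000
U^11 x = (0.0000 * 3 - 1.0000 * 5, 1.0000 * 3 + 0.0000 * 5)
= (-5.0000, 3.0000)
||U^11 x|| = sqrt((-5.0000)^2 + 3.0000^2) = sqrt(34.0000) = 5.8310

5.8310


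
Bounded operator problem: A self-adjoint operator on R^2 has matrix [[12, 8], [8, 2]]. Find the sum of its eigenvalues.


For a self-adjoint (symmetric) matrix, the eigenvalues are real.
The sum of eigenvalues equals the trace of the matrix.
trace = 12 + 2 = 14

14
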